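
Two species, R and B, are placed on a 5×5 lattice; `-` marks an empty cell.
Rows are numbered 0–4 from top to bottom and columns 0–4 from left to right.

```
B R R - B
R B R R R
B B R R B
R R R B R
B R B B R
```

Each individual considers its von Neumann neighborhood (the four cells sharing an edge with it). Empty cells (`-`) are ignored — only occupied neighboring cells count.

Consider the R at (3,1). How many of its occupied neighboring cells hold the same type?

3

Occupied neighbors of (3,1): (2,1)=B, (4,1)=R, (3,0)=R, (3,2)=R.
Same type (R): 3 of 4.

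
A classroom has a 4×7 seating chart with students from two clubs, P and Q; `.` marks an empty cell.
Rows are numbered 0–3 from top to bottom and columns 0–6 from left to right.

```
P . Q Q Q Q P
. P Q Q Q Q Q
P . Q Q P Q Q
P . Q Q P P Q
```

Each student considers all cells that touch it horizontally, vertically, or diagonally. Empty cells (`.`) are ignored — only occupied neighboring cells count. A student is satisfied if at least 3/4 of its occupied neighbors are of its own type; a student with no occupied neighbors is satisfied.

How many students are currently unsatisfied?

8

(0,0)P 1/1 ok
(0,2)Q 3/4 ok
(0,3)Q 5/5 ok
(0,4)Q 5/5 ok
(0,5)Q 4/5 ok
(0,6)P 0/3 unhappy
(1,1)P 2/5 unhappy
(1,2)Q 5/6 ok
(1,3)Q 7/8 ok
(1,4)Q 7/8 ok
(1,5)Q 6/8 ok
(1,6)Q 4/5 ok
(2,0)P 2/2 ok
(2,2)Q 5/6 ok
(2,3)Q 6/8 ok
(2,4)P 2/8 unhappy
(2,5)Q 5/8 unhappy
(2,6)Q 4/5 ok
(3,0)P 1/1 ok
(3,2)Q 3/3 ok
(3,3)Q 3/5 unhappy
(3,4)P 2/5 unhappy
(3,5)P 2/5 unhappy
(3,6)Q 2/3 unhappy
Unsatisfied: (0,6), (1,1), (2,4), (2,5), (3,3), (3,4), (3,5), (3,6) — 8 in total.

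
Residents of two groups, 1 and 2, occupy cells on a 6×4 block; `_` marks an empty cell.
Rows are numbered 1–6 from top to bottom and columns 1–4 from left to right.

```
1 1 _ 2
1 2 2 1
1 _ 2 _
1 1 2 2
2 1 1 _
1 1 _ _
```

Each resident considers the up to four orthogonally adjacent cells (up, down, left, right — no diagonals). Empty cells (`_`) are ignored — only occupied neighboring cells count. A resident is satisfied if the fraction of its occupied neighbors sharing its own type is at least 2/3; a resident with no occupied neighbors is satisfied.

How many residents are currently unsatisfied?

(1,1)1 2/2 ✓
(1,2)1 1/2 ✗
(1,4)2 0/1 ✗
(2,1)1 2/3 ✓
(2,2)2 1/3 ✗
(2,3)2 2/3 ✓
(2,4)1 0/2 ✗
(3,1)1 2/2 ✓
(3,3)2 2/2 ✓
(4,1)1 2/3 ✓
(4,2)1 2/3 ✓
(4,3)2 2/4 ✗
(4,4)2 1/1 ✓
(5,1)2 0/3 ✗
(5,2)1 3/4 ✓
(5,3)1 1/2 ✗
(6,1)1 1/2 ✗
(6,2)1 2/2 ✓
Unsatisfied: (1,2), (1,4), (2,2), (2,4), (4,3), (5,1), (5,3), (6,1) — 8 in total.

8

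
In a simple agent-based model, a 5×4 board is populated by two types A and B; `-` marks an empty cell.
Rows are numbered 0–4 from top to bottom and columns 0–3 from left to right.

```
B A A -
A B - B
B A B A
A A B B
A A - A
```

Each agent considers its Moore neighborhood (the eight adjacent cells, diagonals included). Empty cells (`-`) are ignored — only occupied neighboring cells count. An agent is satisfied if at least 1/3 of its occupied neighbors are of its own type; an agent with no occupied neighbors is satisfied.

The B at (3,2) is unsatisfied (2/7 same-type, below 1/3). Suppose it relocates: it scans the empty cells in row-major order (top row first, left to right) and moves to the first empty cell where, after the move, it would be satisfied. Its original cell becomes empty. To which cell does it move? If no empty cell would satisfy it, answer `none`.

Vacating (3,2). Empty cells in order:
  (0,3): 1/2 same-type → satisfied — stop here.

(0,3)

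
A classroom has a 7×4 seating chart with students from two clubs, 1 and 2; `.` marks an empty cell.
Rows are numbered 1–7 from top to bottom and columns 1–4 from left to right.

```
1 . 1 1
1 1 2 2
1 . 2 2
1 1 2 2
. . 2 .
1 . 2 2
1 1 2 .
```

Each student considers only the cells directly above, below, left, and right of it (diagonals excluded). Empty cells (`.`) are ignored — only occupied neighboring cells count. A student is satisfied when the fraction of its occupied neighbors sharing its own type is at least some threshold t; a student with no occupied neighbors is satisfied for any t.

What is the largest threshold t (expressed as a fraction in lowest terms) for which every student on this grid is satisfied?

1/2

Row 1: (1,1)1 1/1 · (1,3)1 1/2 · (1,4)1 1/2
Row 2: (2,1)1 3/3 · (2,2)1 1/2 · (2,3)2 2/4 · (2,4)2 2/3
Row 3: (3,1)1 2/2 · (3,3)2 3/3 · (3,4)2 3/3
Row 4: (4,1)1 2/2 · (4,2)1 1/2 · (4,3)2 3/4 · (4,4)2 2/2
Row 5: (5,3)2 2/2
Row 6: (6,1)1 1/1 · (6,3)2 3/3 · (6,4)2 1/1
Row 7: (7,1)1 2/2 · (7,2)1 1/2 · (7,3)2 1/2
The smallest same-type fraction is 1/2 at (1,3), which reduces to 1/2. Any threshold above that leaves this student unsatisfied.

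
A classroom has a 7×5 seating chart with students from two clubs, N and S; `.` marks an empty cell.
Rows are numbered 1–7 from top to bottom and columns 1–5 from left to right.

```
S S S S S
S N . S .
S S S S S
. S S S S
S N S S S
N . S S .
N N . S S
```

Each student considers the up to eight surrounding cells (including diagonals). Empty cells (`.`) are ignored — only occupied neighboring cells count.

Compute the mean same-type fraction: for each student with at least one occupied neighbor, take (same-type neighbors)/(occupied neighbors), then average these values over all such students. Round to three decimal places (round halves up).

0.813

(1,1)S 2/3
(1,2)S 3/4
(1,3)S 3/4
(1,4)S 3/3
(1,5)S 2/2
(2,1)S 4/5
(2,2)N 0/7
(2,4)S 6/6
(3,1)S 3/4
(3,2)S 5/6
(3,3)S 6/7
(3,4)S 6/6
(3,5)S 4/4
(4,2)S 6/7
(4,3)S 7/8
(4,4)S 8/8
(4,5)S 5/5
(5,1)S 1/3
(5,2)N 1/6
(5,3)S 6/7
(5,4)S 7/7
(5,5)S 4/4
(6,1)N 3/4
(6,3)S 4/6
(6,4)S 6/6
(7,1)N 2/2
(7,2)N 2/3
(7,4)S 3/3
(7,5)S 2/2
Sum over 29 students: 2/3 + 3/4 + 3/4 + 3/3 + 2/2 + 4/5 + 0/7 + 6/6 + 3/4 + 5/6 + 6/7 + 6/6 + 4/4 + 6/7 + 7/8 + 8/8 + 5/5 + 1/3 + 1/6 + 6/7 + 7/7 + 4/4 + 3/4 + 4/6 + 6/6 + 2/2 + 2/3 + 3/3 + 2/2 = 19807/840; mean = 19807/840 ÷ 29 = 683/840 = 0.813095… → 0.813.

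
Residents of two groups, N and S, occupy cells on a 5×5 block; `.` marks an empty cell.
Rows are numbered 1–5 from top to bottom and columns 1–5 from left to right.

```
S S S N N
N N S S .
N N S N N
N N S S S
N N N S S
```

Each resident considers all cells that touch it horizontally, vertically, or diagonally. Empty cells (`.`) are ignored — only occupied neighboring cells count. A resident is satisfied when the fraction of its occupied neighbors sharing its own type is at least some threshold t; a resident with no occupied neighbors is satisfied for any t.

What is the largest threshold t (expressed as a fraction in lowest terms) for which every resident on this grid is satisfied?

1/7

(1,1)S 1/3
(1,2)S 3/5
(1,3)S 3/5
(1,4)N 1/4
(1,5)N 1/2
(2,1)N 3/5
(2,2)N 3/8
(2,3)S 4/8
(2,4)S 3/7
(3,1)N 5/5
(3,2)N 5/8
(3,3)S 4/8
(3,4)N 1/7
(3,5)N 1/4
(4,1)N 5/5
(4,2)N 6/8
(4,3)S 3/8
(4,4)S 5/8
(4,5)S 3/5
(5,1)N 3/3
(5,2)N 4/5
(5,3)N 2/5
(5,4)S 4/5
(5,5)S 3/3
The smallest same-type fraction is 1/7 at (3,4), which reduces to 1/7. Any threshold above that leaves this resident unsatisfied.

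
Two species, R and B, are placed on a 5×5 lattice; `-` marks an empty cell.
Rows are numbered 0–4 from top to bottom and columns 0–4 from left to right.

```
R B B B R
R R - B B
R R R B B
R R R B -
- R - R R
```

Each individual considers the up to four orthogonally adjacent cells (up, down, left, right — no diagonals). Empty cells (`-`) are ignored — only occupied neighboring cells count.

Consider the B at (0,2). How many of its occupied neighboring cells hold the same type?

2

Occupied neighbors of (0,2): (0,1)=B, (0,3)=B.
Same type (B): 2 of 2.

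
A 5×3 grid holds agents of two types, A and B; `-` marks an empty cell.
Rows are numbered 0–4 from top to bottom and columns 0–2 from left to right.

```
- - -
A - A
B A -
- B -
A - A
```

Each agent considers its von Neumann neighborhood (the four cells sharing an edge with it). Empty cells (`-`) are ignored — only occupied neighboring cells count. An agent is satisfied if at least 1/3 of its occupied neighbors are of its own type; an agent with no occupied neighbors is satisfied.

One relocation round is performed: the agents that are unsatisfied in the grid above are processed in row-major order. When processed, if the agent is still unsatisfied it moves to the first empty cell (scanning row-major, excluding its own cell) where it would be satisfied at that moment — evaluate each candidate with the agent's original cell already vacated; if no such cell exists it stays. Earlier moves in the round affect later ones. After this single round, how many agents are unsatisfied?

1

Initially unsatisfied (in order): (1,0), (2,0), (2,1), (3,1).
  (1,0) → (0,0).
  (2,0) → (3,0).
  (2,1) → (0,1).
  (3,1): now satisfied by earlier moves; stays.
Resulting grid:
A A -
- - A
- - -
B B -
A - A
Unsatisfied now: (4,0).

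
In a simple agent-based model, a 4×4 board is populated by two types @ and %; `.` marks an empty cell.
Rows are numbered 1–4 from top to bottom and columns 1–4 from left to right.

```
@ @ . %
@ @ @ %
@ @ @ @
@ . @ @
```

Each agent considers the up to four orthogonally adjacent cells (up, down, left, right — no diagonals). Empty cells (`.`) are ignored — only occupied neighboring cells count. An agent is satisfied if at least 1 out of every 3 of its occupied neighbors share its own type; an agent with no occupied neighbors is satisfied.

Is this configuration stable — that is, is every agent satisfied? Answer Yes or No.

Yes

(1,1)@ 2/2 ok
(1,2)@ 2/2 ok
(1,4)% 1/1 ok
(2,1)@ 3/3 ok
(2,2)@ 4/4 ok
(2,3)@ 2/3 ok
(2,4)% 1/3 ok
(3,1)@ 3/3 ok
(3,2)@ 3/3 ok
(3,3)@ 4/4 ok
(3,4)@ 2/3 ok
(4,1)@ 1/1 ok
(4,3)@ 2/2 ok
(4,4)@ 2/2 ok
All meet the threshold, so the configuration is stable.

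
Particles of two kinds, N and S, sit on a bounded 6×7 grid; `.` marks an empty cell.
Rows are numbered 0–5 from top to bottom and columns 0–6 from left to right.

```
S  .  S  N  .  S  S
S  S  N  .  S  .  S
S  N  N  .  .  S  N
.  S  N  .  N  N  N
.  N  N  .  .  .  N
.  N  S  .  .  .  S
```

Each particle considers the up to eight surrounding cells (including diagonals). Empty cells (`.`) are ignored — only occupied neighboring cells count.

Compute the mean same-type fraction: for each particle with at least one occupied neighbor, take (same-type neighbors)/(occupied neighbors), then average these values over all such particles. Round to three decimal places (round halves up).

0.583

Row 0: (0,0)S 2/2 · (0,2)S 1/3 · (0,3)N 1/3 · (0,5)S 3/3 · (0,6)S 2/2
Row 1: (1,0)S 3/4 · (1,1)S 4/7 · (1,2)N 3/5 · (1,4)S 2/3 · (1,6)S 3/4
Row 2: (2,0)S 3/4 · (2,1)N 3/7 · (2,2)N 3/5 · (2,5)S 2/6 · (2,6)N 2/4
Row 3: (3,1)S 1/6 · (3,2)N 4/5 · (3,4)N 1/2 · (3,5)N 4/5 · (3,6)N 3/4
Row 4: (4,1)N 3/5 · (4,2)N 3/5 · (4,6)N 2/3
Row 5: (5,1)N 2/3 · (5,2)S 0/3 · (5,6)S 0/1
Sum over 26 particles: 2/2 + 1/3 + 1/3 + 3/3 + 2/2 + 3/4 + 4/7 + 3/5 + 2/3 + 3/4 + 3/4 + 3/7 + 3/5 + 2/6 + 2/4 + 1/6 + 4/5 + 1/2 + 4/5 + 3/4 + 3/5 + 3/5 + 2/3 + 2/3 + 0/3 + 0/1 = 91/6; mean = 91/6 ÷ 26 = 7/12 = 0.583333… → 0.583.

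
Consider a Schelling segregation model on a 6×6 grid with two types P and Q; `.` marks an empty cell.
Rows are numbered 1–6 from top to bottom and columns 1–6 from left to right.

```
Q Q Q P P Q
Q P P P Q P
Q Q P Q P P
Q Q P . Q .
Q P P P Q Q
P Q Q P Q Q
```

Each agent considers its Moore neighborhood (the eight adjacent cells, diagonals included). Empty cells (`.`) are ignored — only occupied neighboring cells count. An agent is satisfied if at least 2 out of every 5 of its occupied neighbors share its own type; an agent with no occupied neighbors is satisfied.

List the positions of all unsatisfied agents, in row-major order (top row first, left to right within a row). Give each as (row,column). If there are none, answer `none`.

Row 1: (1,1)Q 2/3 satisfied · (1,2)Q 3/5 satisfied · (1,3)Q 1/5 not · (1,4)P 3/5 satisfied · (1,5)P 3/5 satisfied · (1,6)Q 1/3 not
Row 2: (2,1)Q 4/5 satisfied · (2,2)P 2/8 not · (2,3)P 4/8 satisfied · (2,4)P 5/8 satisfied · (2,5)Q 2/8 not · (2,6)P 3/5 satisfied
Row 3: (3,1)Q 4/5 satisfied · (3,2)Q 4/8 satisfied · (3,3)P 4/7 satisfied · (3,4)Q 2/7 not · (3,5)P 3/6 satisfied · (3,6)P 2/4 satisfied
Row 4: (4,1)Q 4/5 satisfied · (4,2)Q 4/8 satisfied · (4,3)P 4/7 satisfied · (4,5)Q 3/6 satisfied
Row 5: (5,1)Q 3/5 satisfied · (5,2)P 3/8 not · (5,3)P 4/7 satisfied · (5,4)P 3/7 satisfied · (5,5)Q 4/6 satisfied · (5,6)Q 4/4 satisfied
Row 6: (6,1)P 1/3 not · (6,2)Q 2/5 satisfied · (6,3)Q 1/5 not · (6,4)P 2/5 satisfied · (6,5)Q 3/5 satisfied · (6,6)Q 3/3 satisfied

(1,3), (1,6), (2,2), (2,5), (3,4), (5,2), (6,1), (6,3)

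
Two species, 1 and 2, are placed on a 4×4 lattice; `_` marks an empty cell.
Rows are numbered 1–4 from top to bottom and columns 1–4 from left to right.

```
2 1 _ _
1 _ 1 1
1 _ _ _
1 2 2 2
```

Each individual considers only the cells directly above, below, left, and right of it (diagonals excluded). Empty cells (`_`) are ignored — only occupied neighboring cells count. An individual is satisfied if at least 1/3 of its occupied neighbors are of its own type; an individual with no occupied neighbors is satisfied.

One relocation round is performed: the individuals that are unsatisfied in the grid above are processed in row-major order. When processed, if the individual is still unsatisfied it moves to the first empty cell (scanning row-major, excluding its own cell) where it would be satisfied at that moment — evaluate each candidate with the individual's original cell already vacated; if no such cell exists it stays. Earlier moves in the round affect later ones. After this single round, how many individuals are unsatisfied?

Initially unsatisfied (in order): (1,1), (1,2).
  (1,1) → (3,2).
  (1,2): now satisfied by earlier moves; stays.
Resulting grid:
_ 1 _ _
1 _ 1 1
1 2 _ _
1 2 2 2
All satisfied now.

0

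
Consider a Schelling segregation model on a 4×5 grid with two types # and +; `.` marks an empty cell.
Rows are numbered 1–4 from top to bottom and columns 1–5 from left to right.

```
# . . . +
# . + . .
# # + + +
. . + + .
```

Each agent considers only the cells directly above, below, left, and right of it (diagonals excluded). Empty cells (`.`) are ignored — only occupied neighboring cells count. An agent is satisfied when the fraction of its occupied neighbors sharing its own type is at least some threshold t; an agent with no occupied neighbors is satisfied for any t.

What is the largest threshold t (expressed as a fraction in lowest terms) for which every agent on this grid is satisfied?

(1,1)# 1/1
(1,5)+ — no occupied neighbors
(2,1)# 2/2
(2,3)+ 1/1
(3,1)# 2/2
(3,2)# 1/2
(3,3)+ 3/4
(3,4)+ 3/3
(3,5)+ 1/1
(4,3)+ 2/2
(4,4)+ 2/2
The smallest same-type fraction is 1/2 at (3,2), which reduces to 1/2. Any threshold above that leaves this agent unsatisfied.

1/2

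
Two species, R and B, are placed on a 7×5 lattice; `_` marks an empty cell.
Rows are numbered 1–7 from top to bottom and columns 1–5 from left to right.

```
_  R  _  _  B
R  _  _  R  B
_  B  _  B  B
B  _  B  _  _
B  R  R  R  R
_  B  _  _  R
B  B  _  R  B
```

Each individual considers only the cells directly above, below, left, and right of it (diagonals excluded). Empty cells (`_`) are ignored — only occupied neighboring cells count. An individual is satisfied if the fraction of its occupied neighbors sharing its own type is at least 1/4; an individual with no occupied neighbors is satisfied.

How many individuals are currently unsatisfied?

4

Row 1: (1,2)R 0/0 ok · (1,5)B 1/1 ok
Row 2: (2,1)R 0/0 ok · (2,4)R 0/2 unhappy · (2,5)B 2/3 ok
Row 3: (3,2)B 0/0 ok · (3,4)B 1/2 ok · (3,5)B 2/2 ok
Row 4: (4,1)B 1/1 ok · (4,3)B 0/1 unhappy
Row 5: (5,1)B 1/2 ok · (5,2)R 1/3 ok · (5,3)R 2/3 ok · (5,4)R 2/2 ok · (5,5)R 2/2 ok
Row 6: (6,2)B 1/2 ok · (6,5)R 1/2 ok
Row 7: (7,1)B 1/1 ok · (7,2)B 2/2 ok · (7,4)R 0/1 unhappy · (7,5)B 0/2 unhappy
Unsatisfied: (2,4), (4,3), (7,4), (7,5) — 4 in total.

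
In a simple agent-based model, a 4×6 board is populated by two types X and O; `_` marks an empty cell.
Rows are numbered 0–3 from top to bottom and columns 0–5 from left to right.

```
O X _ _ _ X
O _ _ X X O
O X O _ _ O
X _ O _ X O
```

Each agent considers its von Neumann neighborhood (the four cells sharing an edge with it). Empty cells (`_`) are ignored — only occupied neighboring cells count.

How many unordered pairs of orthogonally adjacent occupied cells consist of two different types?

Scan each occupied cell's neighbors to the right and below so each pair is counted once.
From row 0: 2 unlike of 3 pairs (running 2/3).
From row 1: 1 unlike of 4 pairs (running 3/7).
From row 2: 3 unlike of 5 pairs (running 6/12).
From row 3: 1 unlike of 1 pairs (running 7/13).
Total adjacent occupied pairs: 13; unlike-type pairs: 7.

7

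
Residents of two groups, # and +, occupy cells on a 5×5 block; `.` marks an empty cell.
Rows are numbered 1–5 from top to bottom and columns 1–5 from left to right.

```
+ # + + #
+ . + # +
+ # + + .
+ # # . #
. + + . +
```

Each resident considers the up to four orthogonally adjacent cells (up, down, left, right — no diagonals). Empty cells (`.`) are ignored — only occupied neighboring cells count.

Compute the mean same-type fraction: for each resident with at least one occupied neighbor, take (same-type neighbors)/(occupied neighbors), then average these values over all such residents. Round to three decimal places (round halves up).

Row 1: (1,1)+ 1/2 · (1,2)# 0/2 · (1,3)+ 2/3 · (1,4)+ 1/3 · (1,5)# 0/2
Row 2: (2,1)+ 2/2 · (2,3)+ 2/3 · (2,4)# 0/4 · (2,5)+ 0/2
Row 3: (3,1)+ 2/3 · (3,2)# 1/3 · (3,3)+ 2/4 · (3,4)+ 1/2
Row 4: (4,1)+ 1/2 · (4,2)# 2/4 · (4,3)# 1/3 · (4,5)# 0/1
Row 5: (5,2)+ 1/2 · (5,3)+ 1/2 · (5,5)+ 0/1
Sum over 20 residents: 1/2 + 0/2 + 2/3 + 1/3 + 0/2 + 2/2 + 2/3 + 0/4 + 0/2 + 2/3 + 1/3 + 2/4 + 1/2 + 1/2 + 2/4 + 1/3 + 0/1 + 1/2 + 1/2 + 0/1 = 15/2; mean = 15/2 ÷ 20 = 3/8 = 0.375 → 0.375.

0.375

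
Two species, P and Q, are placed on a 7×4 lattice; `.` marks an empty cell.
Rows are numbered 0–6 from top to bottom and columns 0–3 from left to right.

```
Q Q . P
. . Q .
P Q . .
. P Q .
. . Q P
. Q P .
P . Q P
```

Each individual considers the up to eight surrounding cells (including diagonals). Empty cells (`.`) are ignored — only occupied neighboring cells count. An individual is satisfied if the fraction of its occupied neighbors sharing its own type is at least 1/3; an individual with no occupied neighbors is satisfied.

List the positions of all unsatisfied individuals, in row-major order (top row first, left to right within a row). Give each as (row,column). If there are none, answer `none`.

Row 0: (0,0)Q 1/1 ok · (0,1)Q 2/2 ok · (0,3)P 0/1 unhappy
Row 1: (1,2)Q 2/3 ok
Row 2: (2,0)P 1/2 ok · (2,1)Q 2/4 ok
Row 3: (3,1)P 1/4 unhappy · (3,2)Q 2/4 ok
Row 4: (4,2)Q 2/5 ok · (4,3)P 1/3 ok
Row 5: (5,1)Q 2/4 ok · (5,2)P 2/5 ok
Row 6: (6,0)P 0/1 unhappy · (6,2)Q 1/3 ok · (6,3)P 1/2 ok

(0,3), (3,1), (6,0)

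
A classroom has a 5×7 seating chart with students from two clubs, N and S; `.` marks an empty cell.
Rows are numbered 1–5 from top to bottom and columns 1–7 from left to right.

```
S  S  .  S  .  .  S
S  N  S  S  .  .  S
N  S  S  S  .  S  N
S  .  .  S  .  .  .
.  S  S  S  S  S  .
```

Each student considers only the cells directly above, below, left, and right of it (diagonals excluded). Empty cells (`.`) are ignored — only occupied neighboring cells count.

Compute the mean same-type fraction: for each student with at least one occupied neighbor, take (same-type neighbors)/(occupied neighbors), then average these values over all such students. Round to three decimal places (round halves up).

0.652

Row 1: (1,1)S 2/2 · (1,2)S 1/2 · (1,4)S 1/1 · (1,7)S 1/1
Row 2: (2,1)S 1/3 · (2,2)N 0/4 · (2,3)S 2/3 · (2,4)S 3/3 · (2,7)S 1/2
Row 3: (3,1)N 0/3 · (3,2)S 1/3 · (3,3)S 3/3 · (3,4)S 3/3 · (3,6)S 0/1 · (3,7)N 0/2
Row 4: (4,1)S 0/1 · (4,4)S 2/2
Row 5: (5,2)S 1/1 · (5,3)S 2/2 · (5,4)S 3/3 · (5,5)S 2/2 · (5,6)S 1/1
Sum over 22 students: 2/2 + 1/2 + 1/1 + 1/1 + 1/3 + 0/4 + 2/3 + 3/3 + 1/2 + 0/3 + 1/3 + 3/3 + 3/3 + 0/1 + 0/2 + 0/1 + 2/2 + 1/1 + 2/2 + 3/3 + 2/2 + 1/1 = 43/3; mean = 43/3 ÷ 22 = 43/66 = 0.651515… → 0.652.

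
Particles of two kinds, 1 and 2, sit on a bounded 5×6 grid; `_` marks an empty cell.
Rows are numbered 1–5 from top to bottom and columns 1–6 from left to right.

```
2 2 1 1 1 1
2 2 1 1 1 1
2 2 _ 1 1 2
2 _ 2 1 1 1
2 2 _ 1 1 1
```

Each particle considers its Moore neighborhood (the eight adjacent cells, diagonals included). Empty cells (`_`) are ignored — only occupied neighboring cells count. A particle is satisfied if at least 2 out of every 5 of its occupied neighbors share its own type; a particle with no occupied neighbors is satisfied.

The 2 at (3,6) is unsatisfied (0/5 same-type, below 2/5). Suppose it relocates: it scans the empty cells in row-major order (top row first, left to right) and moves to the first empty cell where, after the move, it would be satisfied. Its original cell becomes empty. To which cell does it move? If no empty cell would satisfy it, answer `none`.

Vacating (3,6). Empty cells in order:
  (3,3): 3/7 same-type → satisfied — stop here.

(3,3)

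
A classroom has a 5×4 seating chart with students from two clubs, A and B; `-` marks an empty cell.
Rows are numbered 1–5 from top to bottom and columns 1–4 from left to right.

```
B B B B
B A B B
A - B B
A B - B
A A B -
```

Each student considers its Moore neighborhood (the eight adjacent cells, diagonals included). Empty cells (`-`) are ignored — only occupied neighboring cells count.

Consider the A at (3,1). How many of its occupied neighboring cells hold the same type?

2

Occupied neighbors of (3,1): (2,1)=B, (2,2)=A, (4,1)=A, (4,2)=B.
Same type (A): 2 of 4.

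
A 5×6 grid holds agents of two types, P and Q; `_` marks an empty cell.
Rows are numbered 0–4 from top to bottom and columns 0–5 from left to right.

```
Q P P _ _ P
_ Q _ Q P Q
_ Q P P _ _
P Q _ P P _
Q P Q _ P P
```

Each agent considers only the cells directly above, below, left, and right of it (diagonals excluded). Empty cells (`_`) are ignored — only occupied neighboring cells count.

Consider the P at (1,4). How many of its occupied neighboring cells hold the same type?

0

Occupied neighbors of (1,4): (1,3)=Q, (1,5)=Q.
Same type (P): 0 of 2.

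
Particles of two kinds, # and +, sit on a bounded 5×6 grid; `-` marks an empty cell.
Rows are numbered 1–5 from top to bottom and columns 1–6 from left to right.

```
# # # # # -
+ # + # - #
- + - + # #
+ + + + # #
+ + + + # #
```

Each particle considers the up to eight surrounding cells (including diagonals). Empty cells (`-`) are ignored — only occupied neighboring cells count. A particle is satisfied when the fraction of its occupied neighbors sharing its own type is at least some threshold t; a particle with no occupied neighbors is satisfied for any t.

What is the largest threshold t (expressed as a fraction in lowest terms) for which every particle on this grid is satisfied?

Row 1: (1,1)# 2/3 · (1,2)# 3/5 · (1,3)# 4/5 · (1,4)# 3/4 · (1,5)# 3/3
Row 2: (2,1)+ 1/4 · (2,2)# 3/6 · (2,3)+ 2/7 · (2,4)# 4/6 · (2,6)# 3/3
Row 3: (3,2)+ 5/6 · (3,4)+ 3/6 · (3,5)# 5/7 · (3,6)# 4/4
Row 4: (4,1)+ 4/4 · (4,2)+ 6/6 · (4,3)+ 7/7 · (4,4)+ 4/7 · (4,5)# 5/8 · (4,6)# 5/5
Row 5: (5,1)+ 3/3 · (5,2)+ 5/5 · (5,3)+ 5/5 · (5,4)+ 3/5 · (5,5)# 3/5 · (5,6)# 3/3
The smallest same-type fraction is 1/4 at (2,1), which reduces to 1/4. Any threshold above that leaves this particle unsatisfied.

1/4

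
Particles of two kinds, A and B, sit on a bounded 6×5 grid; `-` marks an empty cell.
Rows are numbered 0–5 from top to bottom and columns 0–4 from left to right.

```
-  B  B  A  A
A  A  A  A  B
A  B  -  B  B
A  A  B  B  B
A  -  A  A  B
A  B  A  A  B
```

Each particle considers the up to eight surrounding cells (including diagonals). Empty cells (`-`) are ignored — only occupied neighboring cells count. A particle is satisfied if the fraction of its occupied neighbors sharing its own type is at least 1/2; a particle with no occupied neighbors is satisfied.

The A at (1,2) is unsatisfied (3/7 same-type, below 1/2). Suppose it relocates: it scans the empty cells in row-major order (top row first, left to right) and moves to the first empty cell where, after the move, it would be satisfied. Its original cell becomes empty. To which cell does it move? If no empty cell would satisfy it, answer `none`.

Vacating (1,2). Empty cells in order:
  (0,0): 2/3 same-type → satisfied — stop here.

(0,0)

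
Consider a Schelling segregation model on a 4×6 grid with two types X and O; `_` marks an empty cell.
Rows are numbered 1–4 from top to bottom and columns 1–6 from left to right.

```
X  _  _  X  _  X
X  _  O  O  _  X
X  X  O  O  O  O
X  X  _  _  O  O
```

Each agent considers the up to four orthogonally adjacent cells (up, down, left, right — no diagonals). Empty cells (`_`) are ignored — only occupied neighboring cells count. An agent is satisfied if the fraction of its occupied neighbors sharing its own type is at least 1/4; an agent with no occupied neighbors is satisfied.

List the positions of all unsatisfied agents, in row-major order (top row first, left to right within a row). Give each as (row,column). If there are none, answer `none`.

(1,1)X 1/1 ✓
(1,4)X 0/1 ✗
(1,6)X 1/1 ✓
(2,1)X 2/2 ✓
(2,3)O 2/2 ✓
(2,4)O 2/3 ✓
(2,6)X 1/2 ✓
(3,1)X 3/3 ✓
(3,2)X 2/3 ✓
(3,3)O 2/3 ✓
(3,4)O 3/3 ✓
(3,5)O 3/3 ✓
(3,6)O 2/3 ✓
(4,1)X 2/2 ✓
(4,2)X 2/2 ✓
(4,5)O 2/2 ✓
(4,6)O 2/2 ✓

(1,4)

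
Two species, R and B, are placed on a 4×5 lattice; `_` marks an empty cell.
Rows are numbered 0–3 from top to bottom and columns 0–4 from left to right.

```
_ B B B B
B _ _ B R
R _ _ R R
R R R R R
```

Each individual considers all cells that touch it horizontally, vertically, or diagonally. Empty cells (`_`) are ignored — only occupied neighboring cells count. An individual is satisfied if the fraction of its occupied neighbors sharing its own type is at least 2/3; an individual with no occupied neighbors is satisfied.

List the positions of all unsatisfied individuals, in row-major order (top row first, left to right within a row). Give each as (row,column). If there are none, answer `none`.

(0,1)B 2/2 satisfied
(0,2)B 3/3 satisfied
(0,3)B 3/4 satisfied
(0,4)B 2/3 satisfied
(1,0)B 1/2 not
(1,3)B 3/6 not
(1,4)R 2/5 not
(2,0)R 2/3 satisfied
(2,3)R 5/6 satisfied
(2,4)R 4/5 satisfied
(3,0)R 2/2 satisfied
(3,1)R 3/3 satisfied
(3,2)R 3/3 satisfied
(3,3)R 4/4 satisfied
(3,4)R 3/3 satisfied

(1,0), (1,3), (1,4)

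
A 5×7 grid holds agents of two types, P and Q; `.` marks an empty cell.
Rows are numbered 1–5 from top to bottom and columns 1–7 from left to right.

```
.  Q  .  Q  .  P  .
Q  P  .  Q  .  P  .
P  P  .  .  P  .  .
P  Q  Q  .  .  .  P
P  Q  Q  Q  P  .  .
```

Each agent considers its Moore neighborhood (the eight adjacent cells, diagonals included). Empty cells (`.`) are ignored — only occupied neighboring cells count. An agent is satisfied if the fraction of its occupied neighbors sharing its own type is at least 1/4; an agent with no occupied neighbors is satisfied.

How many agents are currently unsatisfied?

Row 1: (1,2)Q 1/2 ✓ · (1,4)Q 1/1 ✓ · (1,6)P 1/1 ✓
Row 2: (2,1)Q 1/4 ✓ · (2,2)P 2/4 ✓ · (2,4)Q 1/2 ✓ · (2,6)P 2/2 ✓
Row 3: (3,1)P 3/5 ✓ · (3,2)P 3/6 ✓ · (3,5)P 1/2 ✓
Row 4: (4,1)P 3/5 ✓ · (4,2)Q 3/7 ✓ · (4,3)Q 4/5 ✓ · (4,7)P 0/0 ✓
Row 5: (5,1)P 1/3 ✓ · (5,2)Q 3/5 ✓ · (5,3)Q 4/4 ✓ · (5,4)Q 2/3 ✓ · (5,5)P 0/1 ✗
Unsatisfied: (5,5) — 1 in total.

1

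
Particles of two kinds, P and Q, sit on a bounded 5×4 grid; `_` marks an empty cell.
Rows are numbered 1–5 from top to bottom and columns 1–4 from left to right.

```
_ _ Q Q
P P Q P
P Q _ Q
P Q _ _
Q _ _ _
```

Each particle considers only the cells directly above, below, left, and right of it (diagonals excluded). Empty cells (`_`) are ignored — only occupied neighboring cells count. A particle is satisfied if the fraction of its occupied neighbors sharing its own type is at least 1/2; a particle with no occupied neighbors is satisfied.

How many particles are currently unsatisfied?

Row 1: (1,3)Q 2/2 satisfied · (1,4)Q 1/2 satisfied
Row 2: (2,1)P 2/2 satisfied · (2,2)P 1/3 not · (2,3)Q 1/3 not · (2,4)P 0/3 not
Row 3: (3,1)P 2/3 satisfied · (3,2)Q 1/3 not · (3,4)Q 0/1 not
Row 4: (4,1)P 1/3 not · (4,2)Q 1/2 satisfied
Row 5: (5,1)Q 0/1 not
Unsatisfied: (2,2), (2,3), (2,4), (3,2), (3,4), (4,1), (5,1) — 7 in total.

7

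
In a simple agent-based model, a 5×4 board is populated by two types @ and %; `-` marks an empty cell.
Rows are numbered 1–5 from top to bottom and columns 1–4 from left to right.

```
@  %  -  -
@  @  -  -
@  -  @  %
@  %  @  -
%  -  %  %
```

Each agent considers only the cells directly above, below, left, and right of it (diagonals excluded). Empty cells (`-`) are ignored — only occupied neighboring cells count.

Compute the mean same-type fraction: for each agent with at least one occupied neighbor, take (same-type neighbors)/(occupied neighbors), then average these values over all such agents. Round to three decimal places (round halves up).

(1,1)@ 1/2
(1,2)% 0/2
(2,1)@ 3/3
(2,2)@ 1/2
(3,1)@ 2/2
(3,3)@ 1/2
(3,4)% 0/1
(4,1)@ 1/3
(4,2)% 0/2
(4,3)@ 1/3
(5,1)% 0/1
(5,3)% 1/2
(5,4)% 1/1
Sum over 13 agents: 1/2 + 0/2 + 3/3 + 1/2 + 2/2 + 1/2 + 0/1 + 1/3 + 0/2 + 1/3 + 0/1 + 1/2 + 1/1 = 17/3; mean = 17/3 ÷ 13 = 17/39 = 0.435897… → 0.436.

0.436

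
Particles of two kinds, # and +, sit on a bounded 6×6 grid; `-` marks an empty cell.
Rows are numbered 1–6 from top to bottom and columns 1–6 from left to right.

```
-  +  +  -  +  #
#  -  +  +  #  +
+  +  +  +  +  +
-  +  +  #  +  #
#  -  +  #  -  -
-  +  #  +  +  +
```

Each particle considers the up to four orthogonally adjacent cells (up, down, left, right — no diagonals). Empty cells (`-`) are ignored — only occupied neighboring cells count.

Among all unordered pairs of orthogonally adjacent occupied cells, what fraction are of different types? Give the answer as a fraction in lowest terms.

Scan each occupied cell's neighbors to the right and below so each pair is counted once.
Row 1: +(1,2)–+(1,3)= +(1,3)–+(2,3)= +(1,5)–#(1,6)≠ +(1,5)–#(2,5)≠ #(1,6)–+(2,6)≠  → 3/5 unlike.
Row 2: #(2,1)–+(3,1)≠ +(2,3)–+(2,4)= +(2,3)–+(3,3)= +(2,4)–#(2,5)≠ +(2,4)–+(3,4)= #(2,5)–+(2,6)≠ #(2,5)–+(3,5)≠ +(2,6)–+(3,6)=  → 4/8 unlike.
Row 3: +(3,1)–+(3,2)= +(3,2)–+(3,3)= +(3,2)–+(4,2)= +(3,3)–+(3,4)= +(3,3)–+(4,3)= +(3,4)–+(3,5)= +(3,4)–#(4,4)≠ +(3,5)–+(3,6)= +(3,5)–+(4,5)= +(3,6)–#(4,6)≠  → 2/10 unlike.
Row 4: +(4,2)–+(4,3)= +(4,3)–#(4,4)≠ +(4,3)–+(5,3)= #(4,4)–+(4,5)≠ #(4,4)–#(5,4)= +(4,5)–#(4,6)≠  → 3/6 unlike.
Row 5: +(5,3)–#(5,4)≠ +(5,3)–#(6,3)≠ #(5,4)–+(6,4)≠  → 3/3 unlike.
Row 6: +(6,2)–#(6,3)≠ #(6,3)–+(6,4)≠ +(6,4)–+(6,5)= +(6,5)–+(6,6)=  → 2/4 unlike.
Total adjacent occupied pairs: 36; unlike-type pairs: 17.
17/36 is already in lowest terms.

17/36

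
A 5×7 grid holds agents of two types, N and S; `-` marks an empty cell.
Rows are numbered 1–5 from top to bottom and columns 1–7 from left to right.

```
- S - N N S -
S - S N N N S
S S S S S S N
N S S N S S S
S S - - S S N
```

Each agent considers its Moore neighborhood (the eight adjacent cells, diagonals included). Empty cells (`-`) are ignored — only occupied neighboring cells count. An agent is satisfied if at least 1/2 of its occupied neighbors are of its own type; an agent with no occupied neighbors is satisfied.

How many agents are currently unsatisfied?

(1,2)S 2/2 ✓
(1,4)N 3/4 ✓
(1,5)N 4/5 ✓
(1,6)S 1/4 ✗
(2,1)S 3/3 ✓
(2,3)S 4/6 ✓
(2,4)N 3/7 ✗
(2,5)N 4/8 ✓
(2,6)N 3/7 ✗
(2,7)S 2/4 ✓
(3,1)S 3/4 ✓
(3,2)S 6/7 ✓
(3,3)S 5/7 ✓
(3,4)S 5/8 ✓
(3,5)S 4/8 ✓
(3,6)S 5/8 ✓
(3,7)N 1/5 ✗
(4,1)N 0/5 ✗
(4,2)S 6/7 ✓
(4,3)S 5/6 ✓
(4,4)N 0/6 ✗
(4,5)S 6/7 ✓
(4,6)S 6/8 ✓
(4,7)S 3/5 ✓
(5,1)S 2/3 ✓
(5,2)S 3/4 ✓
(5,5)S 3/4 ✓
(5,6)S 4/5 ✓
(5,7)N 0/3 ✗
Unsatisfied: (1,6), (2,4), (2,6), (3,7), (4,1), (4,4), (5,7) — 7 in total.

7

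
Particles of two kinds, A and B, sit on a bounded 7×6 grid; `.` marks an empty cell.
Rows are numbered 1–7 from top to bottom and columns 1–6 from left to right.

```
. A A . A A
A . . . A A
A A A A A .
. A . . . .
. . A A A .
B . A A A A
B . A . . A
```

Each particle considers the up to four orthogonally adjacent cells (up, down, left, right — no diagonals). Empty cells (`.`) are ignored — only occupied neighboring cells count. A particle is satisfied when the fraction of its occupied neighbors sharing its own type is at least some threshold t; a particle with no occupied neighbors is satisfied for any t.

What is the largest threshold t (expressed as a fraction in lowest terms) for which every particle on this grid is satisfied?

1/1

(1,2)A 1/1
(1,3)A 1/1
(1,5)A 2/2
(1,6)A 2/2
(2,1)A 1/1
(2,5)A 3/3
(2,6)A 2/2
(3,1)A 2/2
(3,2)A 3/3
(3,3)A 2/2
(3,4)A 2/2
(3,5)A 2/2
(4,2)A 1/1
(5,3)A 2/2
(5,4)A 3/3
(5,5)A 2/2
(6,1)B 1/1
(6,3)A 3/3
(6,4)A 3/3
(6,5)A 3/3
(6,6)A 2/2
(7,1)B 1/1
(7,3)A 1/1
(7,6)A 1/1
The smallest same-type fraction is 1/1 at (1,2), which reduces to 1/1. Any threshold above that leaves this particle unsatisfied.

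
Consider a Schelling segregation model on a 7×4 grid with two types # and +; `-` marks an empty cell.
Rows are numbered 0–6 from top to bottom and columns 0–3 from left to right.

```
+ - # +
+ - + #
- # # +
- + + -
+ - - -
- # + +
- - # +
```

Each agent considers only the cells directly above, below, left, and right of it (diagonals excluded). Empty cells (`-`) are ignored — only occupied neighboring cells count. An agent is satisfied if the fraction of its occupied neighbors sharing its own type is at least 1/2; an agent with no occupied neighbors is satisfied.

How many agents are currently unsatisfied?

9

(0,0)+ 1/1 ✓
(0,2)# 0/2 ✗
(0,3)+ 0/2 ✗
(1,0)+ 1/1 ✓
(1,2)+ 0/3 ✗
(1,3)# 0/3 ✗
(2,1)# 1/2 ✓
(2,2)# 1/4 ✗
(2,3)+ 0/2 ✗
(3,1)+ 1/2 ✓
(3,2)+ 1/2 ✓
(4,0)+ 0/0 ✓
(5,1)# 0/1 ✗
(5,2)+ 1/3 ✗
(5,3)+ 2/2 ✓
(6,2)# 0/2 ✗
(6,3)+ 1/2 ✓
Unsatisfied: (0,2), (0,3), (1,2), (1,3), (2,2), (2,3), (5,1), (5,2), (6,2) — 9 in total.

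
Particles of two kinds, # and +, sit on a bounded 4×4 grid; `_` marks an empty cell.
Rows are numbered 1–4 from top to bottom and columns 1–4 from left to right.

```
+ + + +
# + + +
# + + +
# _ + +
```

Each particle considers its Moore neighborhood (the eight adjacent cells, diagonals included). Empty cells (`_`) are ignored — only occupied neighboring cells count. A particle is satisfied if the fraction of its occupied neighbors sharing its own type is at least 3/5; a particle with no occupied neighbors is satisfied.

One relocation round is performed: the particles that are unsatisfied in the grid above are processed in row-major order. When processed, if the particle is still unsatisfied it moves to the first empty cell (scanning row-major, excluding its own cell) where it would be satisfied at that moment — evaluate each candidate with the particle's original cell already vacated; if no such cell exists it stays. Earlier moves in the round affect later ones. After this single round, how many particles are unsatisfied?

Initially unsatisfied (in order): (2,1), (3,1), (3,2), (4,1).
  (2,1): no empty cell satisfies it; stays.
  (3,1): no empty cell satisfies it; stays.
  (3,2): no empty cell satisfies it; stays.
  (4,1): no empty cell satisfies it; stays.
Resulting grid:
+ + + +
# + + +
# + + +
# _ + +
Unsatisfied now: (2,1), (3,1), (3,2), (4,1).

4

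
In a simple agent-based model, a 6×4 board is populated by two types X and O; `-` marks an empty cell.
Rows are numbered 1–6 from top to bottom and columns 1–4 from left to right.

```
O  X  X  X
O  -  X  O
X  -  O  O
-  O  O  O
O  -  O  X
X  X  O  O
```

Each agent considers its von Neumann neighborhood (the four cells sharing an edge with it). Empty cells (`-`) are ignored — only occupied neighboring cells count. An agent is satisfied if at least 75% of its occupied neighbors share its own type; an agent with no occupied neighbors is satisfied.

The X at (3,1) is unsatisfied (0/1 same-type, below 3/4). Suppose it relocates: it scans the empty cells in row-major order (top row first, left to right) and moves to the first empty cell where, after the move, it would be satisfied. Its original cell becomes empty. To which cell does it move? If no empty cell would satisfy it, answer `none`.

none

Vacating (3,1). Empty cells in order:
  (2,2): 2/3 same-type → still unsatisfied.
  (3,2): 0/2 same-type → still unsatisfied.
  (4,1): 0/2 same-type → still unsatisfied.
  (5,2): 1/4 same-type → still unsatisfied.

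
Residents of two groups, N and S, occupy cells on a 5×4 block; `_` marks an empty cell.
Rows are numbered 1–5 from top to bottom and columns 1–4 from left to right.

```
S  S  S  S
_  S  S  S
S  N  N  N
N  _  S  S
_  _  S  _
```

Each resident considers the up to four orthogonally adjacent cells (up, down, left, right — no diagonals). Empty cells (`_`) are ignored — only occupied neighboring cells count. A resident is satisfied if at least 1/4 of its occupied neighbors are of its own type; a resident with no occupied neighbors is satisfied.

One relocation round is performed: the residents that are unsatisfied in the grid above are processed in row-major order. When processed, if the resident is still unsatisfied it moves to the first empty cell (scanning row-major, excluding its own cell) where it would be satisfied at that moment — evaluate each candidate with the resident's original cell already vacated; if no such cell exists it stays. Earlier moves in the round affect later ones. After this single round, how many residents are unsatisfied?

Initially unsatisfied (in order): (3,1), (4,1).
  (3,1) → (2,1).
  (4,1): now satisfied by earlier moves; stays.
Resulting grid:
S S S S
S S S S
_ N N N
N _ S S
_ _ S _
All satisfied now.

0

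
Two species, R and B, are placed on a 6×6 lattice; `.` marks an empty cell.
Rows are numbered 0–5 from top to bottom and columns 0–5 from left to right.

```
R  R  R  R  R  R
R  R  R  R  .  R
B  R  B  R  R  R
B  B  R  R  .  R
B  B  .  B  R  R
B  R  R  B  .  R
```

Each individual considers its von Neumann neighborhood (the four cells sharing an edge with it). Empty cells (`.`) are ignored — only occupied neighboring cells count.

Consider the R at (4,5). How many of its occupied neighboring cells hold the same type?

3

Occupied neighbors of (4,5): (3,5)=R, (5,5)=R, (4,4)=R.
Same type (R): 3 of 3.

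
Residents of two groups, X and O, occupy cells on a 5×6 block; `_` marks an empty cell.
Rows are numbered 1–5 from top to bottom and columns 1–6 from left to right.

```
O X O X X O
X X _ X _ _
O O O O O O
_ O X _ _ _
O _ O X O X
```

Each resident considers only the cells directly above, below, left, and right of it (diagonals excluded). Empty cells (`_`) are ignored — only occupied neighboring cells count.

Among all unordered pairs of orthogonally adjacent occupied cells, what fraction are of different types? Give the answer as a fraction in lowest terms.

Scan each occupied cell's neighbors to the right and below so each pair is counted once.
Row 1: O(1,1)–X(1,2)≠ O(1,1)–X(2,1)≠ X(1,2)–O(1,3)≠ X(1,2)–X(2,2)= O(1,3)–X(1,4)≠ X(1,4)–X(1,5)= X(1,4)–X(2,4)= X(1,5)–O(1,6)≠  → 5/8 unlike.
Row 2: X(2,1)–X(2,2)= X(2,1)–O(3,1)≠ X(2,2)–O(3,2)≠ X(2,4)–O(3,4)≠  → 3/4 unlike.
Row 3: O(3,1)–O(3,2)= O(3,2)–O(3,3)= O(3,2)–O(4,2)= O(3,3)–O(3,4)= O(3,3)–X(4,3)≠ O(3,4)–O(3,5)= O(3,5)–O(3,6)=  → 1/7 unlike.
Row 4: O(4,2)–X(4,3)≠ X(4,3)–O(5,3)≠  → 2/2 unlike.
Row 5: O(5,3)–X(5,4)≠ X(5,4)–O(5,5)≠ O(5,5)–X(5,6)≠  → 3/3 unlike.
Total adjacent occupied pairs: 24; unlike-type pairs: 14.
14/24 reduces to 7/12.

7/12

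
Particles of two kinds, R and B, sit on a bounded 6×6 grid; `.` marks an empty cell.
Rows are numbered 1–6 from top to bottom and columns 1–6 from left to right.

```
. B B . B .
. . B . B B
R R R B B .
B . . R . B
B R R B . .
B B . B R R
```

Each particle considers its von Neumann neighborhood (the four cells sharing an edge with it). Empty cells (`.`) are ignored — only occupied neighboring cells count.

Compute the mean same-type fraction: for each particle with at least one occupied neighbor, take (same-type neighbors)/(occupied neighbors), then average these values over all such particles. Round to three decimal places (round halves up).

(1,2)B 1/1
(1,3)B 2/2
(1,5)B 1/1
(2,3)B 1/2
(2,5)B 3/3
(2,6)B 1/1
(3,1)R 1/2
(3,2)R 2/2
(3,3)R 1/3
(3,4)B 1/3
(3,5)B 2/2
(4,1)B 1/2
(4,4)R 0/2
(4,6)B — no occupied neighbors
(5,1)B 2/3
(5,2)R 1/3
(5,3)R 1/2
(5,4)B 1/3
(6,1)B 2/2
(6,2)B 1/2
(6,4)B 1/2
(6,5)R 1/2
(6,6)R 1/1
Sum over 22 particles: 1/1 + 2/2 + 1/1 + 1/2 + 3/3 + 1/1 + 1/2 + 2/2 + 1/3 + 1/3 + 2/2 + 1/2 + 0/2 + 2/3 + 1/3 + 1/2 + 1/3 + 2/2 + 1/2 + 1/2 + 1/2 + 1/1 = 29/2; mean = 29/2 ÷ 22 = 29/44 = 0.659090… → 0.659.

0.659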